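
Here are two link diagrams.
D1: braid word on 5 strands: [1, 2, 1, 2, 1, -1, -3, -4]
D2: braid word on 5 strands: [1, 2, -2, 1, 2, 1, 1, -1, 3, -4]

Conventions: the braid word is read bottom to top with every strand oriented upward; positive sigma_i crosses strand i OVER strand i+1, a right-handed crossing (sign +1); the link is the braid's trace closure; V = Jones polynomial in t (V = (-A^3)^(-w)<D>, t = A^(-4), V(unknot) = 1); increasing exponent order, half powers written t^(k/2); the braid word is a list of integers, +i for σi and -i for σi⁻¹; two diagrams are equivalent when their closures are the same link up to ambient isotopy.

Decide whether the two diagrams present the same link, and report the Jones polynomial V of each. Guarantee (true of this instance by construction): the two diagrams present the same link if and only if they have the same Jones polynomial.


equivalent: yes
V(D1) = t + t^3 - t^4  (w +2, c 8, <D> = -A^-10 + A^-6 + A^2)
V(D2) = t + t^3 - t^4  [10 crossings, <D> = -A^-4 + 1 + A^8, w = +4]
key observation: all 2 diagrams share one V(t), hence one class


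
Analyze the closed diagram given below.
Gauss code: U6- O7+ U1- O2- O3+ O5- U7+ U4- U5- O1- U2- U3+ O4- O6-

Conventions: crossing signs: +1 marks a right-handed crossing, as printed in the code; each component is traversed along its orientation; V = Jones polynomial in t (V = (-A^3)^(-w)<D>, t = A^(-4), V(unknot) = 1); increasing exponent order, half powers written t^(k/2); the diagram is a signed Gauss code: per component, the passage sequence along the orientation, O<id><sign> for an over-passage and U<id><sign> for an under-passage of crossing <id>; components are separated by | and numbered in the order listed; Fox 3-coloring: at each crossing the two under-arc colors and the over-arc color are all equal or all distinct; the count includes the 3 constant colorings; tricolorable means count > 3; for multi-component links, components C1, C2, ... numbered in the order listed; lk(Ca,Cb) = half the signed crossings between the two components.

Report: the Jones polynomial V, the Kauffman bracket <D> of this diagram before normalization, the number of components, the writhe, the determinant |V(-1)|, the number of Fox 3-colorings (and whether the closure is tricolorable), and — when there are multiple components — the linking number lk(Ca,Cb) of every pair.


V(t) = 1
bracket: -A^-9, w = -3
1 component, writhe -3, over 7 crossings
det 1, colorings 3 of 3^7 — not tricolorable
observation: |V(-1)| = 1: so not tricolorable, since 3 does not divide 1


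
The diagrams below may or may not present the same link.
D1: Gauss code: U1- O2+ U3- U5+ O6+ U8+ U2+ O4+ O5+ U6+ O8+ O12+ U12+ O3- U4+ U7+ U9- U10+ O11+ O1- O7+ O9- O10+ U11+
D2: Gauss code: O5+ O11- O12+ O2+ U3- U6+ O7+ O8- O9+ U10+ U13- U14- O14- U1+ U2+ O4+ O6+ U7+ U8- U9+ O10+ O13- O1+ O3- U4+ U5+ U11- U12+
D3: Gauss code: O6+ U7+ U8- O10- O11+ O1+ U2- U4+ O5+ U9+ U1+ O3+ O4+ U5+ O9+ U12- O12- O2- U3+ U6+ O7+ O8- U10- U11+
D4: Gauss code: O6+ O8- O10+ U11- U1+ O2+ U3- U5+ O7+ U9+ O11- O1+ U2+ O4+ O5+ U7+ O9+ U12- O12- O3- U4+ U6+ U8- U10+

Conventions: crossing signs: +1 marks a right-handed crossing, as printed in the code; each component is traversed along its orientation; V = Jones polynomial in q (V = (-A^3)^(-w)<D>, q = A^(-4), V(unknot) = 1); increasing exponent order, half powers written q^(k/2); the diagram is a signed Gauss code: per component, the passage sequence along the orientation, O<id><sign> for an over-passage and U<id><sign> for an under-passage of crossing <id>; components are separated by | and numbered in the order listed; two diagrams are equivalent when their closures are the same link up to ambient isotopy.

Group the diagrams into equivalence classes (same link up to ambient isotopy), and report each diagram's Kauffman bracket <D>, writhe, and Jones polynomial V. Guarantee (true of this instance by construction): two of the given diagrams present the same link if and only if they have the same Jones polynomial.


grouping into links: {D1, D2, D3, D4}
V(D1) = q - q^2 + 2q^3 - q^4 + q^5 - q^6  (w +6, c 12, <D> = -A^-6 + A^-2 - A^2 + 2A^6 - A^10 + A^14)
V(D2) = q - q^2 + 2q^3 - q^4 + q^5 - q^6  (w +4, c 14, <D> = -A^-12 + A^-8 - A^-4 + 2 - A^4 + A^8)
V(D3) = q - q^2 + 2q^3 - q^4 + q^5 - q^6  (w +4, c 12, <D> = -A^-12 + A^-8 - A^-4 + 2 - A^4 + A^8)
V(D4) = q - q^2 + 2q^3 - q^4 + q^5 - q^6  [12 crossings, <D> = -A^-12 + A^-8 - A^-4 + 2 - A^4 + A^8, w = +4]
why: one V(q) for all 4 diagrams — one class (guaranteed)


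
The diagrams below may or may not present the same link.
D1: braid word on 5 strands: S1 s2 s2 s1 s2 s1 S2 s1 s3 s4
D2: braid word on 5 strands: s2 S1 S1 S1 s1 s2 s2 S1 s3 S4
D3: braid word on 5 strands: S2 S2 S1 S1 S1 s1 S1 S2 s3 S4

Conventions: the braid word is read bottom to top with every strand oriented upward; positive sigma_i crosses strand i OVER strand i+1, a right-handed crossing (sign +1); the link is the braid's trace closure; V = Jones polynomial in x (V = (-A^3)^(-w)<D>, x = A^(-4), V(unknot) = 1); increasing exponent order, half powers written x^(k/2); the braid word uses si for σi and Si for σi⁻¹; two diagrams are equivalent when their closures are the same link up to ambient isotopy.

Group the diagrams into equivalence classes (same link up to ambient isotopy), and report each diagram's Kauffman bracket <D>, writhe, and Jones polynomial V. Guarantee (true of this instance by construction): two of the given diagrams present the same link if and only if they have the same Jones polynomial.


classes: {D1} | {D2} | {D3}
V(D1) = x + x^3 - x^4  [10 crossings, <D> = -A^2 + A^6 + A^14, w = +6]
V(D2) = -x^-3 + 2x^-2 - 2x^-1 + 3 - 2x + 2x^2 - x^3  (w 0, c 10, <D> = -A^-12 + 2A^-8 - 2A^-4 + 3 - 2A^4 + 2A^8 - A^12)
V(D3) = x^-8 - 2x^-7 + x^-6 - 2x^-5 + 2x^-4 + x^-2  (w -6, c 10, <D> = A^-10 + 2A^-2 - 2A^2 + A^6 - 2A^10 + A^14)
insight: V(x) takes 3 values over 3 diagrams, fixing the grouping


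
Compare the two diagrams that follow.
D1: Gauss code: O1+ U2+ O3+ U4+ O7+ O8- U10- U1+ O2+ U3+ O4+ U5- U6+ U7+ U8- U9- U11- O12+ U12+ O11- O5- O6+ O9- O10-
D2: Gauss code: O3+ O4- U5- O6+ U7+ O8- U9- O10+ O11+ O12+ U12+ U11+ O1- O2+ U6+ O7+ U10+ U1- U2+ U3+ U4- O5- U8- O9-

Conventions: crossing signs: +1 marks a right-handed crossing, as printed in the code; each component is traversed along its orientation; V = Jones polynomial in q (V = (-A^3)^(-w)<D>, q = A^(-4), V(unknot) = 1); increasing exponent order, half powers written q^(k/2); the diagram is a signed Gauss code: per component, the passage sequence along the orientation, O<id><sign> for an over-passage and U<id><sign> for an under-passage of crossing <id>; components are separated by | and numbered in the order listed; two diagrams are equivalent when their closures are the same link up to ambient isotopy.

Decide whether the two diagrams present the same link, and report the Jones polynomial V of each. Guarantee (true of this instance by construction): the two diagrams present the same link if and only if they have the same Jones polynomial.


same link: no
V(D1) = q + q^3 - q^4  [12 crossings, <D> = -A^-10 + A^-6 + A^2, w = +2]
D2 (bracket -A^-6 + 2A^-2 - 2A^2 + 3A^6 - 2A^10 + 2A^14 - A^18; 12 crossings at w = +2): V = -q^-3 + 2q^-2 - 2q^-1 + 3 - 2q + 2q^2 - q^3
note: 2 values of V(q) split the 2 diagrams


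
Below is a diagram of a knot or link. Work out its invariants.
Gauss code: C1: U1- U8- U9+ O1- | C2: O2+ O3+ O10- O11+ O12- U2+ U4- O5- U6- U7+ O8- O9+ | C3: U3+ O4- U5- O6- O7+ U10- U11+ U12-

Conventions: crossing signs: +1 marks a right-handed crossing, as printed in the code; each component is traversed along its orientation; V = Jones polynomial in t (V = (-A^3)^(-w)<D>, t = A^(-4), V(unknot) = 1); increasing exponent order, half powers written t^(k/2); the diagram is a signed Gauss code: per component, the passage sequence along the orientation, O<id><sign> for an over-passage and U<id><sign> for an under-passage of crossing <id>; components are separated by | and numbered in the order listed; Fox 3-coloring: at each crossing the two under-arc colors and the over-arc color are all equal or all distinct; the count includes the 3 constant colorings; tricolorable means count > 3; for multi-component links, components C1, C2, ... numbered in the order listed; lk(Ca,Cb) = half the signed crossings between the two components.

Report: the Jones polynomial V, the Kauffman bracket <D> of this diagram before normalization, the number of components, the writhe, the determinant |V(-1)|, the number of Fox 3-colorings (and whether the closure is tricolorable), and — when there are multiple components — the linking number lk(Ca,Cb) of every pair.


V(t) = t^-3 + t^-2 + t^-1 + 1
bracket: A^-6 + A^-2 + A^2 + A^6, w = -2
3 components, writhe -2, over 12 crossings
lk(C1,C2) = 0
linking number lk(C1,C3) = 0
lk(C2,C3): -1
det 0, colorings 9 of 3^12 — tricolorable
observation: summing lk over 3 pairs gives -1


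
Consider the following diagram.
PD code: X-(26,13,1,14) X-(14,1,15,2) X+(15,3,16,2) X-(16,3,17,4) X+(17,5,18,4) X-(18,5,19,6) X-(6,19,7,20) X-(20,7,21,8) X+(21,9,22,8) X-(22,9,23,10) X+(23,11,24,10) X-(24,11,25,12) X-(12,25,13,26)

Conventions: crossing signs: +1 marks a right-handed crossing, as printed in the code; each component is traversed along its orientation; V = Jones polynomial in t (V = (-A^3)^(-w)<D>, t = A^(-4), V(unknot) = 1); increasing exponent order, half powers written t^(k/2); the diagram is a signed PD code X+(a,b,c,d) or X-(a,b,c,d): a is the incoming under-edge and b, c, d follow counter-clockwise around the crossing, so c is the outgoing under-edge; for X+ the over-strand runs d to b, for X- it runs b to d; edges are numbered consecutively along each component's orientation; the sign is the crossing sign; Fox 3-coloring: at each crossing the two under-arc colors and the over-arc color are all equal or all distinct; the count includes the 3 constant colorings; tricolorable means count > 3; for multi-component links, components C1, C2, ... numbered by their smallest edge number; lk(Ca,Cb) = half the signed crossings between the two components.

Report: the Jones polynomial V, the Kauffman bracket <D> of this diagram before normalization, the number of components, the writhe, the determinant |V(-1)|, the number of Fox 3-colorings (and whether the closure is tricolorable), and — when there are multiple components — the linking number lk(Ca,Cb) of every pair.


V(t) = -t^-7 + t^-6 - t^-5 + t^-4 + t^-2
bracket: -A^-7 - A + A^5 - A^9 + A^13, w = -5
1 component, writhe -5, over 13 crossings
det 5, colorings 3 of 3^13 — not tricolorable
observation: V spans 5 powers of t: at least 5 crossings in any diagram


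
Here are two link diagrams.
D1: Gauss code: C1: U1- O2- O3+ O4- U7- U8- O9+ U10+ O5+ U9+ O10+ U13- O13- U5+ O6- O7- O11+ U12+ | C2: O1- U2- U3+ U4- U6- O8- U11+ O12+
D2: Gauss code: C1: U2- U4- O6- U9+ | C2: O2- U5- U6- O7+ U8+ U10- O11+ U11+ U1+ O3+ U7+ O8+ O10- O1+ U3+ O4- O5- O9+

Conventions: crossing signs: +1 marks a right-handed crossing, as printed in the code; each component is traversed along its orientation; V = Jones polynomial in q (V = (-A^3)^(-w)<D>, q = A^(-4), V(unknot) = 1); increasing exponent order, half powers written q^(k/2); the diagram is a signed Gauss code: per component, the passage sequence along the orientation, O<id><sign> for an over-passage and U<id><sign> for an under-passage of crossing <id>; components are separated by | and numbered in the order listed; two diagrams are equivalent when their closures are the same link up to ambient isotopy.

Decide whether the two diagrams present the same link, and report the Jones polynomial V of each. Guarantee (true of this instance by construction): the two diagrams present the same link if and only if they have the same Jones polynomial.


same link: yes
V(D1) = -q^(-3/2) - 2q^(1/2) + q^(3/2) - q^(5/2) + q^(7/2)  [13 crossings, <D> = -A^-17 + A^-13 - A^-9 + 2A^-5 + A^3, w = -1]
D2 (bracket -A^-11 + A^-7 - A^-3 + 2A + A^9; 11 crossings at w = +1): V = -q^(-3/2) - 2q^(1/2) + q^(3/2) - q^(5/2) + q^(7/2)
note: from 13 to 11 crossings by R-moves: one link, two diagrams


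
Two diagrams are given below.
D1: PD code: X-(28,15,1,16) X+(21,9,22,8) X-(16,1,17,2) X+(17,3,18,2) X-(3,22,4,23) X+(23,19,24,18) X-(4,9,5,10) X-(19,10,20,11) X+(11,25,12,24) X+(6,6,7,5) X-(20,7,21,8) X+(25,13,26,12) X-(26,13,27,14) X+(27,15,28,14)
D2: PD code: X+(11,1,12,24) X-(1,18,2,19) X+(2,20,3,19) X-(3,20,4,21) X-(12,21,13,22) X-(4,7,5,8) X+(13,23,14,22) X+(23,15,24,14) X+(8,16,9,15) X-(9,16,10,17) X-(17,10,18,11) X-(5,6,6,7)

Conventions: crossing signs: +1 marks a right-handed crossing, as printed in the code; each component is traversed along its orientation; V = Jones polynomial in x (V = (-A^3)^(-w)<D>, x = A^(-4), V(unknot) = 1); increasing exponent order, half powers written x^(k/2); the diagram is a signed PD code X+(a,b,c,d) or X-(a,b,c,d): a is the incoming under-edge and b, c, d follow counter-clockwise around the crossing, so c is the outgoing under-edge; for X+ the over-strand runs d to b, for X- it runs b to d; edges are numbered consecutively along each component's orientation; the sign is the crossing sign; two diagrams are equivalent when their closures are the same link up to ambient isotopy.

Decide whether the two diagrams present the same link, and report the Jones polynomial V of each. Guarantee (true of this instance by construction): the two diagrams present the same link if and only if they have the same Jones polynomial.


equivalent: yes
V(D1) = x^-2 - x^-1 + 1 - x + x^2  (w 0, c 14, <D> = A^-8 - A^-4 + 1 - A^4 + A^8)
V(D2) = x^-2 - x^-1 + 1 - x + x^2  (w -2, c 12, <D> = A^-14 - A^-10 + A^-6 - A^-2 + A^2)
why: all 2 diagrams share one V(x), hence one class


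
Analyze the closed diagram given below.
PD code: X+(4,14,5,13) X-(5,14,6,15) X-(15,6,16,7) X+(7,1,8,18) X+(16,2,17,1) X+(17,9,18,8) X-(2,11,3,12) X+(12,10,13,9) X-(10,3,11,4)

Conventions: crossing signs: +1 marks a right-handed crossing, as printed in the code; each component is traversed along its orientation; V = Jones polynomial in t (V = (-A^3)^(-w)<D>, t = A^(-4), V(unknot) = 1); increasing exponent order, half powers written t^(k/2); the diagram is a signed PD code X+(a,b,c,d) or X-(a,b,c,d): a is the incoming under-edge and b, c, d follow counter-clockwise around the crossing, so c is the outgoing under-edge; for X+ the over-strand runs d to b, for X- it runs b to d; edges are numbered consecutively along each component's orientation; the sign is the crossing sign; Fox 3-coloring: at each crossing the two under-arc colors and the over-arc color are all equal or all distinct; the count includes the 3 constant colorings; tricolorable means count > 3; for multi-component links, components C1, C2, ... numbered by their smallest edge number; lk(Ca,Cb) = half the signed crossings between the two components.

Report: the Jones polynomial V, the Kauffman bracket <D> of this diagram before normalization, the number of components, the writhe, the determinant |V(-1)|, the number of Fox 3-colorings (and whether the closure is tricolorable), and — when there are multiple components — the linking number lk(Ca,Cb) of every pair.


V(t) = t^-2 - t^-1 + 1 - t + t^2
bracket: -A^-5 + A^-1 - A^3 + A^7 - A^11, w = +1
1 component, writhe +1, over 9 crossings
det 5, colorings 3 of 3^9 — not tricolorable
observation: |V(-1)| = 5: so not tricolorable, since 3 does not divide 5


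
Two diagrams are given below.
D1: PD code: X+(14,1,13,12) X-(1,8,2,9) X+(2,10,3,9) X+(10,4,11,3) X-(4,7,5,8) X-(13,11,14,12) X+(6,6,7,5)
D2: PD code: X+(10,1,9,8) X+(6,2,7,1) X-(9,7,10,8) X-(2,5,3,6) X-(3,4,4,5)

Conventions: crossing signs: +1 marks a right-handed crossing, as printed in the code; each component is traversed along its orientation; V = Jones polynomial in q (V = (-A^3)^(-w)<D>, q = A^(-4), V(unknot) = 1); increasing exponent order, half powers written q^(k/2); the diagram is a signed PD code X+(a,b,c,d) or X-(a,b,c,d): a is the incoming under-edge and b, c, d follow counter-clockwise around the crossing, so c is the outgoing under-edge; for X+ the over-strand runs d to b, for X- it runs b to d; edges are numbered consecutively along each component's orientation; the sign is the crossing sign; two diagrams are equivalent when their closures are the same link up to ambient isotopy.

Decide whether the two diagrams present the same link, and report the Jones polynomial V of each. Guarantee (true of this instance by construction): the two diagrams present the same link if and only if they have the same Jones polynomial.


equivalent: yes
D1 (bracket A + A^5; 7 crossings at w = +1): V = -q^(-1/2) - q^(1/2)
V(D2) = -q^(-1/2) - q^(1/2)  (w -1, c 5, <D> = A^-5 + A^-1)
key observation: all 2 diagrams share one V(q), hence one class


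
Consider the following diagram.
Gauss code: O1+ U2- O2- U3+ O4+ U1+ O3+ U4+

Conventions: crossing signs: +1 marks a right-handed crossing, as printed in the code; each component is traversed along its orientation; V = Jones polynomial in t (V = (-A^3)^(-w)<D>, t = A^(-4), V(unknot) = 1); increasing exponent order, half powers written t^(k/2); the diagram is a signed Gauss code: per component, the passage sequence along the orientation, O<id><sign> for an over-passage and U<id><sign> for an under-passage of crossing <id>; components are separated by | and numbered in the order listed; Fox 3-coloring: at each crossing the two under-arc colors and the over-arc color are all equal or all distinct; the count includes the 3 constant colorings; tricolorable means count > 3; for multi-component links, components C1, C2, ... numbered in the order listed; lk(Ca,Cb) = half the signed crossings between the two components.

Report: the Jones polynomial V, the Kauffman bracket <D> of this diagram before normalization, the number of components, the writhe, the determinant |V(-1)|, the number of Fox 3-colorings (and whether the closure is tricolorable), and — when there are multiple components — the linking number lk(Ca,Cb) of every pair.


V(t) = t + t^3 - t^4
bracket: -A^-10 + A^-6 + A^2, w = +2
1 component, writhe +2, over 4 crossings
det 3, colorings 9 of 3^4 — tricolorable
observation: w = +2 (over 4 crossings) is diagram-only; (-A^3)^(-2) removes it from V


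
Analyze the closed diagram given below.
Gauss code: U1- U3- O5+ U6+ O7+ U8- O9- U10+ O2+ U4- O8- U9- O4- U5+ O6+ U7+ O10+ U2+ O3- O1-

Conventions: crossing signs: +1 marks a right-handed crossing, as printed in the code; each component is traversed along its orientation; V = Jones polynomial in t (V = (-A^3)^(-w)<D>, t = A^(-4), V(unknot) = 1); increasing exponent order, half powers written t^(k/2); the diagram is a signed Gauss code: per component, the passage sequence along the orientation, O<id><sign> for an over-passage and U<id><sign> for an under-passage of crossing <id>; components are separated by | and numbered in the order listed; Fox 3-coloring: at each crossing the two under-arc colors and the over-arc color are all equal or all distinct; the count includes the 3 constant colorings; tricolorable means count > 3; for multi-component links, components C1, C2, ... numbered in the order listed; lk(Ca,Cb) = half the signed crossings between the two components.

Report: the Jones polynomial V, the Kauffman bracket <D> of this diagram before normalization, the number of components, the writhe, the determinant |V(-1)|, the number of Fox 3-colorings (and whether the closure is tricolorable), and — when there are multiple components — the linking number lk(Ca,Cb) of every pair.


Jones polynomial: V(t) = -t^-2 + 2t^-1 - 3 + 5t - 4t^2 + 5t^3 - 4t^4 + 2t^5 - t^6
<D> = -A^-24 + 2A^-20 - 4A^-16 + 5A^-12 - 4A^-8 + 5A^-4 - 3 + 2A^4 - A^8; writhe 0
components 1, writhe 0 (10 crossings)
3-colorings: 9 of 3^10, det 27 — tricolorable
note: w = 0 shifts under R1 moves; the (-A^3)^(0) factor cancels that in V


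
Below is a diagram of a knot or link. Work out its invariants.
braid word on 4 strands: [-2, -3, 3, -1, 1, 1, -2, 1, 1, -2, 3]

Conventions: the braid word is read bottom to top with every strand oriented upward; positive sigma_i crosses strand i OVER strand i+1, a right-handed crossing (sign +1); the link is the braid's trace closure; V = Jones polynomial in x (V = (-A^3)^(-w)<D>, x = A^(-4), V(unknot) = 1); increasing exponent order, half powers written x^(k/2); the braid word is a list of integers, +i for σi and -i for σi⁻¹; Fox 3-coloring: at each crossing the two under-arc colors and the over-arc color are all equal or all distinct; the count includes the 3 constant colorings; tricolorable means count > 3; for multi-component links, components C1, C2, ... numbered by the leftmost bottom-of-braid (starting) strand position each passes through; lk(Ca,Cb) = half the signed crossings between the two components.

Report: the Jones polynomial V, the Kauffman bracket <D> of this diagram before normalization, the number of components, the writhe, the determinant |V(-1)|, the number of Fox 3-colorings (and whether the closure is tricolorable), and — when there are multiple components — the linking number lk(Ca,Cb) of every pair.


V = -x^-3 + 2x^-2 - 2x^-1 + 3 - 2x + 2x^2 - x^3
<D> = A^-9 - 2A^-5 + 2A^-1 - 3A^3 + 2A^7 - 2A^11 + A^15 (w = +1)
1 component over 11 crossings, w = +1
3 Fox colorings among 3^11, |V(-1)| = 13: not tricolorable
why: free reduction leaves σ2⁻¹ σ1 σ2⁻¹ σ1 σ1 σ2⁻¹ σ3 of the original 11 letters


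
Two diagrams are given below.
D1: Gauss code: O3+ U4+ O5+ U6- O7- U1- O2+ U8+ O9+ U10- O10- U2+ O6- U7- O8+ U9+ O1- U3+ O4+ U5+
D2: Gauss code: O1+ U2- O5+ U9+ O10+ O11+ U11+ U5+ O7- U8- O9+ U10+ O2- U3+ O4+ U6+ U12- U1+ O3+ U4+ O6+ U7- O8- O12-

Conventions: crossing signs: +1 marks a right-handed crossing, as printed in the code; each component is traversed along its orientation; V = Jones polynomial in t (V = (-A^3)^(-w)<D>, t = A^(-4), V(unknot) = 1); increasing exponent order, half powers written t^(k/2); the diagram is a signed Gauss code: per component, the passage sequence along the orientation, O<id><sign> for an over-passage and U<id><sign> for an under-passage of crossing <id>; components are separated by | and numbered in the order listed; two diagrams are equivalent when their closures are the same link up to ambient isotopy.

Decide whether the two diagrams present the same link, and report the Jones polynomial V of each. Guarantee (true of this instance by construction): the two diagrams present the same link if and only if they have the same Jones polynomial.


equivalent: yes
V(D1) = -t^-2 + 2t^-1 - 3 + 6t - 6t^2 + 7t^3 - 6t^4 + 4t^5 - 3t^6 + t^7  (w +2, c 10, <D> = A^-22 - 3A^-18 + 4A^-14 - 6A^-10 + 7A^-6 - 6A^-2 + 6A^2 - 3A^6 + 2A^10 - A^14)
D2 (bracket A^-16 - 3A^-12 + 4A^-8 - 6A^-4 + 7 - 6A^4 + 6A^8 - 3A^12 + 2A^16 - A^20; 12 crossings at w = +4): V = -t^-2 + 2t^-1 - 3 + 6t - 6t^2 + 7t^3 - 6t^4 + 4t^5 - 3t^6 + t^7
why: one V(t) for all 2 diagrams — one class (guaranteed)


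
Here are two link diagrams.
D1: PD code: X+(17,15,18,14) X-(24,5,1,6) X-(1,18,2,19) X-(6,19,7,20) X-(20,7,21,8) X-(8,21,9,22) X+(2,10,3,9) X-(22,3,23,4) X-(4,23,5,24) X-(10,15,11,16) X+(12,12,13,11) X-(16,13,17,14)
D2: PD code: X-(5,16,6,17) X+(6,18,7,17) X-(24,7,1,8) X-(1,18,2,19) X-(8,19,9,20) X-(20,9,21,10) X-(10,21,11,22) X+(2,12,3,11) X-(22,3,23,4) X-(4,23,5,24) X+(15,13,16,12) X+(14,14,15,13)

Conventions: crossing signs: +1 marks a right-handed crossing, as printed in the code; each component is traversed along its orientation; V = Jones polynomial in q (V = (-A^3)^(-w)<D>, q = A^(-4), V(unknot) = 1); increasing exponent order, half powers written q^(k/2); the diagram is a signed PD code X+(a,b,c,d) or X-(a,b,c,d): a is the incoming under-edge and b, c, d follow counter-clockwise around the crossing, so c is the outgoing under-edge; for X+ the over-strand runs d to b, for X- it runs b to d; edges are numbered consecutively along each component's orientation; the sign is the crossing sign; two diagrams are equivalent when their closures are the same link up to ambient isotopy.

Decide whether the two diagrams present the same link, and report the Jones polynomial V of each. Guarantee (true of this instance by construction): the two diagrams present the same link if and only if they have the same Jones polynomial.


equivalent: yes
V(D1) = q^-8 - 2q^-7 + q^-6 - 2q^-5 + 2q^-4 + q^-2  (w -6, c 12, <D> = A^-10 + 2A^-2 - 2A^2 + A^6 - 2A^10 + A^14)
V(D2) = q^-8 - 2q^-7 + q^-6 - 2q^-5 + 2q^-4 + q^-2  (w -4, c 12, <D> = A^-4 + 2A^4 - 2A^8 + A^12 - 2A^16 + A^20)
why: all 2 diagrams share one V(q), hence one class


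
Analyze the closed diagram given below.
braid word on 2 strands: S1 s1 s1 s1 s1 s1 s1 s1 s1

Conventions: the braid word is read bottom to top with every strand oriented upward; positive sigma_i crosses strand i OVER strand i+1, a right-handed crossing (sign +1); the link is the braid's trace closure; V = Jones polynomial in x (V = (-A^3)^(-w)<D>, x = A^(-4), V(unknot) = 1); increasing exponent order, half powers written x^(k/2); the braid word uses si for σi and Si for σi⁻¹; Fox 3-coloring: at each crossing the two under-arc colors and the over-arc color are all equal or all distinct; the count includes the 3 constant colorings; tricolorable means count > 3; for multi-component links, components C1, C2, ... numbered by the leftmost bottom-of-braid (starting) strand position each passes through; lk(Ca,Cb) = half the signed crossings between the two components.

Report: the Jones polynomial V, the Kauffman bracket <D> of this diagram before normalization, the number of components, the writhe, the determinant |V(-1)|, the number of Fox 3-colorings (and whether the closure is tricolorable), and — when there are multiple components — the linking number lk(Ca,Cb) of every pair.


Jones polynomial: V(x) = x^3 + x^5 - x^6 + x^7 - x^8 + x^9 - x^10
<D> = A^-19 - A^-15 + A^-11 - A^-7 + A^-3 - A - A^9; writhe +7
components 1, writhe +7 (9 crossings)
3-colorings: 3 of 3^9, det 7 — not tricolorable
note: |V(-1)| = 7: so not tricolorable, since 3 does not divide 7


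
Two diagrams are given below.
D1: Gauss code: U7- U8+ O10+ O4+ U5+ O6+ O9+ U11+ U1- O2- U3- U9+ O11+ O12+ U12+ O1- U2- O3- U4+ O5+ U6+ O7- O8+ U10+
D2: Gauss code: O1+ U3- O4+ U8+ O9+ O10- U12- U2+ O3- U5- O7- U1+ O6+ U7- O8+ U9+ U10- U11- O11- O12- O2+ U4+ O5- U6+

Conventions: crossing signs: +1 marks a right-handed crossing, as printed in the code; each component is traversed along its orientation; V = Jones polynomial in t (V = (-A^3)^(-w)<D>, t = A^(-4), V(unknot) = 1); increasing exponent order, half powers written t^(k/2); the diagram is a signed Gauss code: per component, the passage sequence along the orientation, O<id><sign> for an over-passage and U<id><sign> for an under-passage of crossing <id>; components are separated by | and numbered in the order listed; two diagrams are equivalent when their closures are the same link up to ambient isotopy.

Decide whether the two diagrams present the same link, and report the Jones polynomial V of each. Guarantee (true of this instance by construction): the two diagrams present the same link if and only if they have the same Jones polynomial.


equivalent: no
D1 (bracket -A^-4 + 1 + A^8; 12 crossings at w = +4): V = t + t^3 - t^4
D2 (bracket A^-16 - 2A^-12 + 3A^-8 - 4A^-4 + 4 - 3A^4 + 3A^8 - A^12; 12 crossings at w = 0): V = -t^-3 + 3t^-2 - 3t^-1 + 4 - 4t + 3t^2 - 2t^3 + t^4
key observation: V(t) takes 2 values over 2 diagrams, fixing the grouping


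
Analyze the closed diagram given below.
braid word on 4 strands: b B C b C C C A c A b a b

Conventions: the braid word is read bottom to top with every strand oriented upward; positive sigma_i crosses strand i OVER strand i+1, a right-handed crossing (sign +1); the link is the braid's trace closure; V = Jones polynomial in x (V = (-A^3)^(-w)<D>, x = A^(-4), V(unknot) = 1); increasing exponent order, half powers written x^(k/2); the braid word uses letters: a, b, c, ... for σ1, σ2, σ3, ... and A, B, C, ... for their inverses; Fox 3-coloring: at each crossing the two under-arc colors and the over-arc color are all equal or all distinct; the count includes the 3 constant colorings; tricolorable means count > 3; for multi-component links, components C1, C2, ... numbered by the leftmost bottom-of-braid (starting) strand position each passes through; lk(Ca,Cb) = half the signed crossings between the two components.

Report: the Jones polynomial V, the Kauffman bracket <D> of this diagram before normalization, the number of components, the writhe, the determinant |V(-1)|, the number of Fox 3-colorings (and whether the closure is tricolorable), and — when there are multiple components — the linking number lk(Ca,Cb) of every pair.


V(x) = -x^-4 + x^-3 + x^-1
bracket: -A - A^9 + A^13, w = -1
1 component, writhe -1, over 13 crossings
det 3, colorings 9 of 3^13 — tricolorable
observation: the span of V is 3, forcing >= 3 crossings in any diagram


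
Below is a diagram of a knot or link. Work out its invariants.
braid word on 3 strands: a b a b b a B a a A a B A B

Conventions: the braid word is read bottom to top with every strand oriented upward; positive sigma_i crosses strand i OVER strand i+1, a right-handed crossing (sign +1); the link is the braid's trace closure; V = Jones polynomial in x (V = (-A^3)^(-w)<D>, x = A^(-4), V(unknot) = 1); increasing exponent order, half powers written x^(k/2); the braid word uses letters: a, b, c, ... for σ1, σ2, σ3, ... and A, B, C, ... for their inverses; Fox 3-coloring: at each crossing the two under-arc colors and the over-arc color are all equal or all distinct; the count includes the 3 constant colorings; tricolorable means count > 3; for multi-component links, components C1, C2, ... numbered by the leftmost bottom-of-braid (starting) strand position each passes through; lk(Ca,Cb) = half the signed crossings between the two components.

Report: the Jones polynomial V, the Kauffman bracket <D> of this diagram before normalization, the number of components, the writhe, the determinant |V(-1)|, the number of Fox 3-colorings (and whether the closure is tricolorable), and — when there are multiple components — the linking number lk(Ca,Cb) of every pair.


V = x - x^2 + 2x^3 - x^4 + x^5 - x^6
<D> = -A^-12 + A^-8 - A^-4 + 2 - A^4 + A^8 (w = +4)
1 component over 14 crossings, w = +4
3 Fox colorings among 3^14, |V(-1)| = 7: not tricolorable
why: w = +4 (over 14 crossings) is diagram-only; (-A^3)^(-4) removes it from V


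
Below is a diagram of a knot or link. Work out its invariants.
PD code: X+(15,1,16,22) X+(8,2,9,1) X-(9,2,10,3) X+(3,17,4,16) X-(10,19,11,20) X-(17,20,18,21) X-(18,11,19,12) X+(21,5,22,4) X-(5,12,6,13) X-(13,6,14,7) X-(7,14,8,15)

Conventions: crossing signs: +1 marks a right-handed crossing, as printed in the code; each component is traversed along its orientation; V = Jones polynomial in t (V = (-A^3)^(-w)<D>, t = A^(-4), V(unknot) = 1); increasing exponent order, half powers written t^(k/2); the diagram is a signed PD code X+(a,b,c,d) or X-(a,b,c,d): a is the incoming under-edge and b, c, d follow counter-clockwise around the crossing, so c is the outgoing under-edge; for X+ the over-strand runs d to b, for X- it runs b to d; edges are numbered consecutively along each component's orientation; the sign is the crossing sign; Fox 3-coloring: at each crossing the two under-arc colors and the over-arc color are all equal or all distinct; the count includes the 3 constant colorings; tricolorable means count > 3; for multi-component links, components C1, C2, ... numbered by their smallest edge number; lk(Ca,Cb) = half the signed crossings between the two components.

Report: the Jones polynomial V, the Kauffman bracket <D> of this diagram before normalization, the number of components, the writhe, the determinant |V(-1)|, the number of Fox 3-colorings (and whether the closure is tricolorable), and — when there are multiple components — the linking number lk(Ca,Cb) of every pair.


V(t) = -t^-6 + 2t^-5 - 4t^-4 + 5t^-3 - 4t^-2 + 5t^-1 - 3 + 2t - t^2
bracket: A^-17 - 2A^-13 + 3A^-9 - 5A^-5 + 4A^-1 - 5A^3 + 4A^7 - 2A^11 + A^15, w = -3
1 component, writhe -3, over 11 crossings
det 27, colorings 9 of 3^11 — tricolorable
observation: the span of V is 8, forcing >= 8 crossings in any diagram


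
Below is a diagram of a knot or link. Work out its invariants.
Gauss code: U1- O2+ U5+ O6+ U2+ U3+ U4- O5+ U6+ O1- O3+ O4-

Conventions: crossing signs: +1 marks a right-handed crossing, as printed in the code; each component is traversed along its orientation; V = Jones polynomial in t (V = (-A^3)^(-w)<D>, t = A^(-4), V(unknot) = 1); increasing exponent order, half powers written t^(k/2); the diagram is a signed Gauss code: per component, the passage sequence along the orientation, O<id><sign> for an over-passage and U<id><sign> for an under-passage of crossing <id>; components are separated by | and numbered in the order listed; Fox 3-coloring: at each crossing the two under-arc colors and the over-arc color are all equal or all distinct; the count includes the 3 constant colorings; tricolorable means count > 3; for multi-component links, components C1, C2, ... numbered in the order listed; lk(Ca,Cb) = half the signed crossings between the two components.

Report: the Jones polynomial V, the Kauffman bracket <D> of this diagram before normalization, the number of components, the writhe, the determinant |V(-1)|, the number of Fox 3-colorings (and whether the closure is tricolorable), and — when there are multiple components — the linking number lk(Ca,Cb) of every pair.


V(t) = t + t^3 - t^4
bracket: -A^-10 + A^-6 + A^2, w = +2
1 component, writhe +2, over 6 crossings
det 3, colorings 9 of 3^6 — tricolorable
observation: the span of V is 3, forcing >= 3 crossings in any diagram


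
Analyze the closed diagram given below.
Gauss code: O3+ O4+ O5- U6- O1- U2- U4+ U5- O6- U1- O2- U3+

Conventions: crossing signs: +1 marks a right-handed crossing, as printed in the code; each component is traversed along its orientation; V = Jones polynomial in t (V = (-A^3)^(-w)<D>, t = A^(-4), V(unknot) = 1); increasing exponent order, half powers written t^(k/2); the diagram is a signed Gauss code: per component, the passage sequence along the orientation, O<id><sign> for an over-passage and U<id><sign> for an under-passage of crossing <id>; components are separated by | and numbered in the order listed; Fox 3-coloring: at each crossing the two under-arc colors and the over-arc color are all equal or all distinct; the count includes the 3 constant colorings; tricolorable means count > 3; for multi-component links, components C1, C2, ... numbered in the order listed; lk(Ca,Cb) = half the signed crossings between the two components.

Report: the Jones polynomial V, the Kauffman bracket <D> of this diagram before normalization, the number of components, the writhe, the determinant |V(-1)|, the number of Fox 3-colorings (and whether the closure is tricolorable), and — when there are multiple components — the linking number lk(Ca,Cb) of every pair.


Jones polynomial: V(t) = -t^-4 + t^-3 + t^-1
<D> = A^-2 + A^6 - A^10; writhe -2
components 1, writhe -2 (6 crossings)
3-colorings: 9 of 3^6, det 3 — tricolorable
note: |V(-1)| = 3: so tricolorable, since 3 divides 3


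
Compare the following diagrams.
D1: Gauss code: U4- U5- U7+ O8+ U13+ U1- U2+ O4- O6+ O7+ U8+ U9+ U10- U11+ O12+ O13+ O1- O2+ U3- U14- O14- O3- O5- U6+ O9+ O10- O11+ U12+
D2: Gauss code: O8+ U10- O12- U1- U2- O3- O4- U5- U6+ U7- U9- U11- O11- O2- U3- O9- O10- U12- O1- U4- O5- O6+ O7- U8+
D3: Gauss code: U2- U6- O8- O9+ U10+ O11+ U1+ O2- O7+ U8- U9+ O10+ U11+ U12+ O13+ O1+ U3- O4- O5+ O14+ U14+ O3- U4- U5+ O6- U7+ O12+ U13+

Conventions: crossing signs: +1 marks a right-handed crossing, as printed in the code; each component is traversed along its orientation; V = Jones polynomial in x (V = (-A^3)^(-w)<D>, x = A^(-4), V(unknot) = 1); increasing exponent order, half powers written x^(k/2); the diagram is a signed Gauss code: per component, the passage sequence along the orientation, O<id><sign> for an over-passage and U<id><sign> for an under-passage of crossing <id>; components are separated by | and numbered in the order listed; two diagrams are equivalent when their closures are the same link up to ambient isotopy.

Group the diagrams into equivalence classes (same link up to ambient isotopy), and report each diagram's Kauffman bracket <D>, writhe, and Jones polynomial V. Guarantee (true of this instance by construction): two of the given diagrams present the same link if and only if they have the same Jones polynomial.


grouping into links: {D1, D3} | {D2}
V(D1) = x - x^2 + 2x^3 - x^4 + x^5 - x^6  (w +2, c 14, <D> = -A^-18 + A^-14 - A^-10 + 2A^-6 - A^-2 + A^2)
D2 (bracket A^-12 + A^-4 - A^8; 12 crossings at w = -8): V = -x^-8 + x^-5 + x^-3
V(D3) = x - x^2 + 2x^3 - x^4 + x^5 - x^6  [14 crossings, <D> = -A^-12 + A^-8 - A^-4 + 2 - A^4 + A^8, w = +4]
why: comparing 3 Jones polynomials yields 2 groups


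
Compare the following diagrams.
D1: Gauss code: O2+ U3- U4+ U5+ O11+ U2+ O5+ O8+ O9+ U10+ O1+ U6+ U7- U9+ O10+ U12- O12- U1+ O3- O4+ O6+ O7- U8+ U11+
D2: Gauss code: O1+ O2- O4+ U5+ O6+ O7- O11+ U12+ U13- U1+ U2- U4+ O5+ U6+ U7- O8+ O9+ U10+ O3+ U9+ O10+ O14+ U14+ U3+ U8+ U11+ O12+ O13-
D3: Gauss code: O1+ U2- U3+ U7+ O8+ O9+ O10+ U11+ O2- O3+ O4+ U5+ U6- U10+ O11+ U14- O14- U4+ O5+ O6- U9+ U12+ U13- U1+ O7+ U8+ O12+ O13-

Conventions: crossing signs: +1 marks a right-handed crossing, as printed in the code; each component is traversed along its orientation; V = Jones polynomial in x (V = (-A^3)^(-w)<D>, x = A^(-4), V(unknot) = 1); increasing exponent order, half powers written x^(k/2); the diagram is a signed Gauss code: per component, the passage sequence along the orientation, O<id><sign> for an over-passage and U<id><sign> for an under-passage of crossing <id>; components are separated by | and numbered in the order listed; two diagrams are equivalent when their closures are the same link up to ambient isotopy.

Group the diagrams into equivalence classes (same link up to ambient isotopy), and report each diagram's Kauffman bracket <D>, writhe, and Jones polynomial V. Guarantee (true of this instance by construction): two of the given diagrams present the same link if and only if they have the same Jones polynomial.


classes: {D1, D2, D3}
V(D1) = x^2 + 2x^4 - 2x^5 + x^6 - 2x^7 + x^8  [12 crossings, <D> = A^-14 - 2A^-10 + A^-6 - 2A^-2 + 2A^2 + A^10, w = +6]
V(D2) = x^2 + 2x^4 - 2x^5 + x^6 - 2x^7 + x^8  [14 crossings, <D> = A^-8 - 2A^-4 + 1 - 2A^4 + 2A^8 + A^16, w = +8]
D3 (bracket A^-14 - 2A^-10 + A^-6 - 2A^-2 + 2A^2 + A^10; 14 crossings at w = +6): V = x^2 + 2x^4 - 2x^5 + x^6 - 2x^7 + x^8
note: all 3 diagrams share one V(x), hence one class


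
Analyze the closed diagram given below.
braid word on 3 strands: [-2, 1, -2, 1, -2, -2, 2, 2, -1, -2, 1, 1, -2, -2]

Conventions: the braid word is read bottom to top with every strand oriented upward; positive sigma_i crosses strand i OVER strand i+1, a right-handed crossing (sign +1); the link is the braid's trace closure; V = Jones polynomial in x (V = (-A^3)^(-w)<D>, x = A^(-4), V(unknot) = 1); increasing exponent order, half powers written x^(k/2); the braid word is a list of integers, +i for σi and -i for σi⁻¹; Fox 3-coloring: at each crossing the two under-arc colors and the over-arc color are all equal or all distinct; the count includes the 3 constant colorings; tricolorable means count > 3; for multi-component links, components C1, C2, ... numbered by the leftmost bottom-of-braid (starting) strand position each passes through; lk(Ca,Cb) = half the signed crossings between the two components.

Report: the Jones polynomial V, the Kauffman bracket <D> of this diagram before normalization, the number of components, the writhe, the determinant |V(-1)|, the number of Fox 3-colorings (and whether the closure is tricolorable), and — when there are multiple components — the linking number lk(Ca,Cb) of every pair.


V = -x^-6 + 2x^-5 - 4x^-4 + 5x^-3 - 4x^-2 + 5x^-1 - 3 + 2x - x^2
<D> = -A^-14 + 2A^-10 - 3A^-6 + 5A^-2 - 4A^2 + 5A^6 - 4A^10 + 2A^14 - A^18 (w = -2)
1 component over 14 crossings, w = -2
9 Fox colorings among 3^14, |V(-1)| = 27: tricolorable
why: w = -2 (over 14 crossings) is diagram-only; (-A^3)^(2) removes it from V
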